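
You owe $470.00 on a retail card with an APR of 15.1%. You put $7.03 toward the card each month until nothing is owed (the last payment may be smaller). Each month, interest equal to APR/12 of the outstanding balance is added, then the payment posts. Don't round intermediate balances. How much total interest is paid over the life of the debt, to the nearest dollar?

$565

Monthly rate r = 15.1%/12 = 1.25833% = 0.0125833.
Payoff takes n = ⌈−ln(1 − rB₀/P)/ln(1+r)⌉ = ⌈147.190⌉ = 148 payments; the last is $1.34.
Total paid = 147·$7.03 + $1.34 = $1,034.75.
Total interest = total paid − principal = $1,034.75 − $470.00 = $564.75.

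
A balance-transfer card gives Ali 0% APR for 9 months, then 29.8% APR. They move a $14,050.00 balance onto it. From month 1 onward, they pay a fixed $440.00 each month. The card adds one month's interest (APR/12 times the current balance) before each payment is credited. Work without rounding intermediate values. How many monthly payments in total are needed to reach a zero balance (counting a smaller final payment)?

44 payments

Promo months 1–9 at r₀ = 0%/12 = 0; months 10+ at r₁ = 29.8%/12 = 0.0248333.
After month 9 (no interest yet): B = $14,050.00 − 9·$440.00 = $10,090.00.
Then at r₁ with $440.00/mo: n₂ = −ln(1 − r₁·B/P)/ln(1+r₁) ≈ 34.36 → 35 more payments.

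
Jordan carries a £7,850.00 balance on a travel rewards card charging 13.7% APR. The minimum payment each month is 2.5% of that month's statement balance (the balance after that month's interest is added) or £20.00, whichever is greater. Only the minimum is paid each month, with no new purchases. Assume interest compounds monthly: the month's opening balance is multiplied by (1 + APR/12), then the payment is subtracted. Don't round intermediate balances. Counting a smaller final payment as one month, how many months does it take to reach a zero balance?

218 months

Monthly rate r = 13.7%/12 = 1.14167% = 0.0114167.
While 2.5% of the post-interest balance exceeds £20.00, each month B ← (B·(1+r))·(1 − 0.025), i.e. B shrinks by the factor (1+r)·0.975 = 0.98613.
This holds for months 1–165. Entering month 166 the balance is £783.61; 2.5% of the post-interest balance is now below £20.00, so the flat £20.00 minimum applies from here.
From month 166 a fixed £20.00 at rate r clears £783.61 in 53 more payments. Total: 165 + 53 = 218 months.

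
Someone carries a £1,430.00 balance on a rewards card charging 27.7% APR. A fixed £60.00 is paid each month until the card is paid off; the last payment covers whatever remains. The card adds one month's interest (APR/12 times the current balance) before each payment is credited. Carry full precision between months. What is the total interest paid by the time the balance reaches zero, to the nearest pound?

Monthly rate r = 27.7%/12 = 2.30833% = 0.0230833.
Payoff takes n = ⌈−ln(1 − rB₀/P)/ln(1+r)⌉ = ⌈35.005⌉ = 36 payments; the last is £0.30.
Total paid = 35·£60.00 + £0.30 = £2,100.30.
Total interest = total paid − principal = £2,100.30 − £1,430.00 = £670.30.

£670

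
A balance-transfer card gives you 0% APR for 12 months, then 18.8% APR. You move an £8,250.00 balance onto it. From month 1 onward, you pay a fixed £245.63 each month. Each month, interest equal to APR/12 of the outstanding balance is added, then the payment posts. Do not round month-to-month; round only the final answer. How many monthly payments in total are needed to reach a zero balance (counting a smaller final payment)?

Promo months 1–12 at r₀ = 0%/12 = 0; months 13+ at r₁ = 18.8%/12 = 0.0156667.
After month 12 (no interest yet): B = £8,250.00 − 12·£245.63 = £5,302.44.
Then at r₁ with £245.63/mo: n₂ = −ln(1 − r₁·B/P)/ln(1+r₁) ≈ 26.55 → 27 more payments.

39 months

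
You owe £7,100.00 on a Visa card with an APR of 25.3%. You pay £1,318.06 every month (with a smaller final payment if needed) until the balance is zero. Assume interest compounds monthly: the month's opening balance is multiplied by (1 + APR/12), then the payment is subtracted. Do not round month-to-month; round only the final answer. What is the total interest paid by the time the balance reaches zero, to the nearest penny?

£518.10

Monthly rate r = 25.3%/12 = 2.10833% = 0.0210833.
Payoff takes n = ⌈−ln(1 − rB₀/P)/ln(1+r)⌉ = ⌈5.778⌉ = 6 payments; the last is £1,027.80.
Total paid = 5·£1,318.06 + £1,027.80 = £7,618.10.
Total interest = total paid − principal = £7,618.10 − £7,100.00 = £518.10.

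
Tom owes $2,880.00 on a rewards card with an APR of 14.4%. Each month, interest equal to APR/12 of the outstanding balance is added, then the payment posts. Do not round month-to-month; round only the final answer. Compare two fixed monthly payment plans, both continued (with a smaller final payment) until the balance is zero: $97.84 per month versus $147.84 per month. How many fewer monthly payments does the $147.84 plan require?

Monthly rate r = 14.4%/12 = 1.2% = 0.012.
At $97.84/mo: n = ⌈−ln(1 − rB₀/P)/ln(1+r)⌉ = 37 payments (last $52.11); total interest = total paid − $2,880.00 = $694.35.
At $147.84/mo: 23 payments (last $47.78); total interest $420.26.
Payments saved = 37 − 23 = 14.

14 fewer payments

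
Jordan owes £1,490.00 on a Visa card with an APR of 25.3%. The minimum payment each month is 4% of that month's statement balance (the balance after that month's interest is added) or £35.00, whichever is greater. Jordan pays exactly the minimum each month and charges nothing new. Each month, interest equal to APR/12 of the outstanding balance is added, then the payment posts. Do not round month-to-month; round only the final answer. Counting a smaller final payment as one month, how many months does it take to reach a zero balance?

Monthly rate r = 25.3%/12 = 2.10833% = 0.0210833.
While 4% of the post-interest balance exceeds £35.00, each month B ← (B·(1+r))·(1 − 0.04), i.e. B shrinks by the factor (1+r)·0.96 = 0.98024.
This holds for months 1–28. Entering month 29 the balance is £852.11; 4% of the post-interest balance is now below £35.00, so the flat £35.00 minimum applies from here.
From month 29 a fixed £35.00 at rate r clears £852.11 in 35 more payments. Total: 28 + 35 = 63 months.

63 months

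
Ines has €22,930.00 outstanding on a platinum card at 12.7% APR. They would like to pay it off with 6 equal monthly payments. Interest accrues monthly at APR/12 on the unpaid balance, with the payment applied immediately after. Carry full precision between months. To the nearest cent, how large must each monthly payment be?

€3,964.47

Monthly rate r = 12.7%/12 = 1.05833% = 0.0105833.
Level-payment amortization: P = B₀·r / (1 − (1+r)^(−n)) = 22930.00·0.0105833 / (1 − 1.01058^(−6)).
Denominator 1 − (1+r)^(−6) = 0.061212689.
P = 242.676 / 0.061212689 ≈ 3964.47.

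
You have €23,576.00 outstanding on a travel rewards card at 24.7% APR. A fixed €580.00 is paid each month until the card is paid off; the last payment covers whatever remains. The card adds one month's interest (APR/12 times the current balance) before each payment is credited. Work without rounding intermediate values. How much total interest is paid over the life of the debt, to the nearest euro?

€28,008

Monthly rate r = 24.7%/12 = 2.05833% = 0.0205833.
Payoff takes n = ⌈−ln(1 − rB₀/P)/ln(1+r)⌉ = ⌈88.937⌉ = 89 payments; the last is €543.56.
Total paid = 88·€580.00 + €543.56 = €51,583.56.
Total interest = total paid − principal = €51,583.56 − €23,576.00 = €28,007.56.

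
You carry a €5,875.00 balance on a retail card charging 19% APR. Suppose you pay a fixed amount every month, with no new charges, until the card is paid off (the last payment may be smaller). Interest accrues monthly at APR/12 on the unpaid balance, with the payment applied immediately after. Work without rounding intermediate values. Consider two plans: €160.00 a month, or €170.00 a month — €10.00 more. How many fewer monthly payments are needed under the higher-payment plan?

5 fewer payments

Monthly rate r = 19%/12 = 1.58333% = 0.0158333.
At €160.00/mo: n = ⌈−ln(1 − rB₀/P)/ln(1+r)⌉ = 56 payments (last €69.37); total interest = total paid − €5,875.00 = €2,994.37.
At €170.00/mo: 51 payments (last €73.90); total interest €2,698.90.
Payments saved = 56 − 51 = 5.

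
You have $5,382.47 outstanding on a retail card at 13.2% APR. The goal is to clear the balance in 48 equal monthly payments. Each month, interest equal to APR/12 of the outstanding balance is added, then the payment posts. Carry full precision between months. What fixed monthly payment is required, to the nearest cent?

$144.93

Monthly rate r = 13.2%/12 = 1.1% = 0.011.
Level-payment amortization: P = B₀·r / (1 − (1+r)^(−n)) = 5382.47·0.011 / (1 − 1.011^(−48)).
Denominator 1 − (1+r)^(−48) = 0.408513916.
P = 59.2072 / 0.408513916 ≈ 144.93.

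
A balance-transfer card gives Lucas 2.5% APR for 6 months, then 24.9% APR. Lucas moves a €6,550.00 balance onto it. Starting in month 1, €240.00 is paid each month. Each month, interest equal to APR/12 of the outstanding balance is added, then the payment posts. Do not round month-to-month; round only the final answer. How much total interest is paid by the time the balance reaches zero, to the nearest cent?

Promo months 1–6 at r₀ = 2.5%/12 = 0.00208333; months 7+ at r₁ = 24.9%/12 = 0.02075.
After month 6: iterate B ← B·(1+r₀) − €240.00 for 6 months → €5,184.78.
Then at r₁ with €240.00/mo: n₂ = −ln(1 − r₁·B/P)/ln(1+r₁) ≈ 28.96 → 29 more payments.
Total paid = 34·€240.00 + €229.59 = €8,389.59; interest = €8,389.59 − €6,550.00 = €1,839.59.

€1,839.59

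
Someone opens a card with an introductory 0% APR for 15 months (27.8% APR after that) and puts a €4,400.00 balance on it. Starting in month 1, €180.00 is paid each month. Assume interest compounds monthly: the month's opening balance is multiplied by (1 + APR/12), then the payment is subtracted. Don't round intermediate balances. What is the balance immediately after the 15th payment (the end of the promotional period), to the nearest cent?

Promo months 1–15 at r₀ = 0%/12 = 0; months 16+ at r₁ = 27.8%/12 = 0.0231667.
After month 15 (no interest yet): B = €4,400.00 − 15·€180.00 = €1,700.00.

€1,700.00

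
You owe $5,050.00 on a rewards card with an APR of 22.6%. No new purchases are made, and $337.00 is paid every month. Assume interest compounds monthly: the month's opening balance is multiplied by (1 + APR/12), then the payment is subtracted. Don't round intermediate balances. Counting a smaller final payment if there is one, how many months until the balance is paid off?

18 payments

Monthly rate r = 22.6%/12 = 1.88333% = 0.0188333.
Recurrence: B ← B·(1+r) − $337.00.
Month 1: interest $95.11; balance after payment $4,808.11.
Month 2: interest $90.55; balance after payment $4,561.66.
Closed form: n = −ln(1 − rB₀/P)/ln(1+r) = −ln(0.71778)/ln(1.01883) ≈ 17.772, so the balance reaches zero during payment 18.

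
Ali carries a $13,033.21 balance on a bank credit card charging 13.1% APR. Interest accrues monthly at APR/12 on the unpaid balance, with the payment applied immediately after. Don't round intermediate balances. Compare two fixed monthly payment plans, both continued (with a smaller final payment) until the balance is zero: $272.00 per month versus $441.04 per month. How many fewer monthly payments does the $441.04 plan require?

Monthly rate r = 13.1%/12 = 1.09167% = 0.0109167.
At $272.00/mo: n = ⌈−ln(1 − rB₀/P)/ln(1+r)⌉ = 69 payments (last $53.02); total interest = total paid − $13,033.21 = $5,515.81.
At $441.04/mo: 36 payments (last $385.33); total interest $2,788.52.
Payments saved = 69 − 36 = 33.

33 fewer payments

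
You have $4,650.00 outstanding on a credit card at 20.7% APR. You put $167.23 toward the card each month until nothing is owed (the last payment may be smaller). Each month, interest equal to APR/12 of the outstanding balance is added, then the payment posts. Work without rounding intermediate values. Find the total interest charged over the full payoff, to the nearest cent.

Monthly rate r = 20.7%/12 = 1.725% = 0.01725.
Payoff takes n = ⌈−ln(1 − rB₀/P)/ln(1+r)⌉ = ⌈38.196⌉ = 39 payments; the last is $32.99.
Total paid = 38·$167.23 + $32.99 = $6,387.73.
Total interest = total paid − principal = $6,387.73 − $4,650.00 = $1,737.73.

$1,737.73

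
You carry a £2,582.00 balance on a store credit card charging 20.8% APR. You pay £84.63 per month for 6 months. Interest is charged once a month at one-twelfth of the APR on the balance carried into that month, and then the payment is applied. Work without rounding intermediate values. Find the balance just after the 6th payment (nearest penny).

£2,332.14

Monthly rate r = 20.8%/12 = 1.73333% = 0.0173333.
Each month: B ← B·(1+r) − £84.63.
Month 1: interest £44.75; balance after payment £2,542.12.
Month 2: interest £44.06; balance after payment £2,501.56.
Month 3: interest £43.36; balance after payment £2,460.29.
Month 4: interest £42.65; balance after payment £2,418.30.
Month 5: interest £41.92; balance after payment £2,375.59.
Month 6: interest £41.18; balance after payment £2,332.14.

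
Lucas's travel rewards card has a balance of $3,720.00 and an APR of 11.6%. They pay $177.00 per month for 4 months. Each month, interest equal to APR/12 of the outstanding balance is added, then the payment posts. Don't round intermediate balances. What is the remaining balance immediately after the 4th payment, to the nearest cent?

Monthly rate r = 11.6%/12 = 0.966667% = 0.00966667.
Each month: B ← B·(1+r) − $177.00.
Month 1: interest $35.96; balance after payment $3,578.96.
Month 2: interest $34.60; balance after payment $3,436.56.
Month 3: interest $33.22; balance after payment $3,292.78.
Month 4: interest $31.83; balance after payment $3,147.61.

$3,147.61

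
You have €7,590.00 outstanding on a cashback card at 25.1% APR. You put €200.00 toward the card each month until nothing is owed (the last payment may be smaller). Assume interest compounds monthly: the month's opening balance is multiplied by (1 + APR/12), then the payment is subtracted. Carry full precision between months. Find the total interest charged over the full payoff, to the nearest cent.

Monthly rate r = 25.1%/12 = 2.09167% = 0.0209167.
Payoff takes n = ⌈−ln(1 − rB₀/P)/ln(1+r)⌉ = ⌈76.269⌉ = 77 payments; the last is €54.30.
Total paid = 76·€200.00 + €54.30 = €15,254.30.
Total interest = total paid − principal = €15,254.30 − €7,590.00 = €7,664.30.

€7,664.30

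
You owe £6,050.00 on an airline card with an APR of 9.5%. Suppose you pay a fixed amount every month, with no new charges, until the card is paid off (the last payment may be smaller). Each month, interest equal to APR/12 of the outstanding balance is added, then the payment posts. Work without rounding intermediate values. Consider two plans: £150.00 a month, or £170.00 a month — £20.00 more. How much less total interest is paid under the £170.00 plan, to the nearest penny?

Monthly rate r = 9.5%/12 = 0.791667% = 0.00791667.
At £150.00/mo: n = ⌈−ln(1 − rB₀/P)/ln(1+r)⌉ = 49 payments (last £116.86); total interest = total paid − £6,050.00 = £1,266.86.
At £170.00/mo: 42 payments (last £164.27); total interest £1,084.27.
Interest saved = £1,266.86 − £1,084.27 = £182.59.

£182.59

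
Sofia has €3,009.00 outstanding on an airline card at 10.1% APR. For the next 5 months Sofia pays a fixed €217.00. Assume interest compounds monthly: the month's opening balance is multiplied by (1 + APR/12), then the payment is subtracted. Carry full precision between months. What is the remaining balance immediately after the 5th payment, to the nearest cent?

Monthly rate r = 10.1%/12 = 0.841667% = 0.00841667.
Each month: B ← B·(1+r) − €217.00.
Month 1: interest €25.33; balance after payment €2,817.33.
Month 2: interest €23.71; balance after payment €2,624.04.
Month 3: interest €22.09; balance after payment €2,429.12.
Month 4: interest €20.45; balance after payment €2,232.57.
Month 5: interest €18.79; balance after payment €2,034.36.

€2,034.36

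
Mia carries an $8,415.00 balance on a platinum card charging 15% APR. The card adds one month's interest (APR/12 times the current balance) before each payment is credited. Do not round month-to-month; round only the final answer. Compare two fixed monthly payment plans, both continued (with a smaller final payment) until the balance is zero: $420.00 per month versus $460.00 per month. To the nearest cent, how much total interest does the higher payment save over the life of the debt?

Monthly rate r = 15%/12 = 1.25% = 0.0125.
At $420.00/mo: n = ⌈−ln(1 − rB₀/P)/ln(1+r)⌉ = 24 payments (last $86.96); total interest = total paid − $8,415.00 = $1,331.96.
At $460.00/mo: 21 payments (last $414.49); total interest $1,199.49.
Interest saved = $1,331.96 − $1,199.49 = $132.47.

$132.47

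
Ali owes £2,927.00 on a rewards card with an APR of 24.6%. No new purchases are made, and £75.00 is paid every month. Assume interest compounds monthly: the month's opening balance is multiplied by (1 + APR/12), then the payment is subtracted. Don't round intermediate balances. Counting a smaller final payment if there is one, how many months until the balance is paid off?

80 months

Monthly rate r = 24.6%/12 = 2.05% = 0.0205.
Recurrence: B ← B·(1+r) − £75.00.
Month 1: interest £60.00; balance after payment £2,912.00.
Month 2: interest £59.70; balance after payment £2,896.70.
Closed form: n = −ln(1 − rB₀/P)/ln(1+r) = −ln(0.19995)/ln(1.0205) ≈ 79.323, so the balance reaches zero during payment 80.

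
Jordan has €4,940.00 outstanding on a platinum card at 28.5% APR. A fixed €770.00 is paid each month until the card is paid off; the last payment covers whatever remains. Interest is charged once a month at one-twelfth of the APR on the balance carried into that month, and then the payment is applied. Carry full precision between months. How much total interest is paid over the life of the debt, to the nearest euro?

€483

Monthly rate r = 28.5%/12 = 2.375% = 0.02375.
Payoff takes n = ⌈−ln(1 − rB₀/P)/ln(1+r)⌉ = ⌈7.043⌉ = 8 payments; the last is €33.33.
Total paid = 7·€770.00 + €33.33 = €5,423.33.
Total interest = total paid − principal = €5,423.33 − €4,940.00 = €483.33.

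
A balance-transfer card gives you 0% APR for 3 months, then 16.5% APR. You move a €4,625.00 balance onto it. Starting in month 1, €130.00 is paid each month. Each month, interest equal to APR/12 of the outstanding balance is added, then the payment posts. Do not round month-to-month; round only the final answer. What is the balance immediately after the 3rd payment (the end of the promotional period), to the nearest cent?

Promo months 1–3 at r₀ = 0%/12 = 0; months 4+ at r₁ = 16.5%/12 = 0.01375.
After month 3 (no interest yet): B = €4,625.00 − 3·€130.00 = €4,235.00.

€4,235.00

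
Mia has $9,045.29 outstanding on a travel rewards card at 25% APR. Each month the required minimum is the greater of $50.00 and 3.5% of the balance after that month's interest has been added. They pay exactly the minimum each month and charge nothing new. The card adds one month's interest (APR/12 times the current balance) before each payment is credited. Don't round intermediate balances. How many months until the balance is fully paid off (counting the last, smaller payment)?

Monthly rate r = 25%/12 = 2.08333% = 0.0208333.
While 3.5% of the post-interest balance exceeds $50.00, each month B ← (B·(1+r))·(1 − 0.035), i.e. B shrinks by the factor (1+r)·0.965 = 0.9851.
This holds for months 1–125. Entering month 126 the balance is $1,385.77; 3.5% of the post-interest balance is now below $50.00, so the flat $50.00 minimum applies from here.
From month 126 a fixed $50.00 at rate r clears $1,385.77 in 42 more payments. Total: 125 + 42 = 167 months.

167 months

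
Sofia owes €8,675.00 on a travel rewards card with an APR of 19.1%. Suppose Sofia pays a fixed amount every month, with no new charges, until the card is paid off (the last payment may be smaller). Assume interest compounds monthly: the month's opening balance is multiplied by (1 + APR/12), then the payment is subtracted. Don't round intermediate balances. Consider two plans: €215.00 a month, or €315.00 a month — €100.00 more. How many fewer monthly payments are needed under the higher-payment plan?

Monthly rate r = 19.1%/12 = 1.59167% = 0.0159167.
At €215.00/mo: n = ⌈−ln(1 − rB₀/P)/ln(1+r)⌉ = 66 payments (last €19.17); total interest = total paid − €8,675.00 = €5,319.17.
At €315.00/mo: 37 payments (last €167.60); total interest €2,832.60.
Payments saved = 66 − 37 = 29.

29 fewer payments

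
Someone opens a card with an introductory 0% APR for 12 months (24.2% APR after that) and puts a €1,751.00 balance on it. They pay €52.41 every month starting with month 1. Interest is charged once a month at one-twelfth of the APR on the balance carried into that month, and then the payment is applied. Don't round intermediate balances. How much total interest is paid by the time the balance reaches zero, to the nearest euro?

€362

Promo months 1–12 at r₀ = 0%/12 = 0; months 13+ at r₁ = 24.2%/12 = 0.0201667.
After month 12 (no interest yet): B = €1,751.00 − 12·€52.41 = €1,122.08.
Then at r₁ with €52.41/mo: n₂ = −ln(1 − r₁·B/P)/ln(1+r₁) ≈ 28.31 → 29 more payments.
Total paid = 40·€52.41 + €16.30 = €2,112.70; interest = €2,112.70 − €1,751.00 = €361.70.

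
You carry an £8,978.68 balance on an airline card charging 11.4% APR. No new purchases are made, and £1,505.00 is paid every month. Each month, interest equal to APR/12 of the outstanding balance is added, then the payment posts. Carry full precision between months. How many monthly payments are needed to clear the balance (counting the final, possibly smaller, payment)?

Monthly rate r = 11.4%/12 = 0.95% = 0.0095.
Recurrence: B ← B·(1+r) − £1,505.00.
Month 1: interest £85.30; balance after payment £7,558.98.
Month 2: interest £71.81; balance after payment £6,125.79.
Closed form: n = −ln(1 − rB₀/P)/ln(1+r) = −ln(0.94332)/ln(1.0095) ≈ 6.171, so the balance reaches zero during payment 7.

7 months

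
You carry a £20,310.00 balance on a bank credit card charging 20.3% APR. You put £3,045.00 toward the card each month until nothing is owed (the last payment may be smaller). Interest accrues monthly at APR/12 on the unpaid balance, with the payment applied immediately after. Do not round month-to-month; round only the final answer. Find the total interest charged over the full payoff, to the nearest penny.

£1,424.83

Monthly rate r = 20.3%/12 = 1.69167% = 0.0169167.
Payoff takes n = ⌈−ln(1 − rB₀/P)/ln(1+r)⌉ = ⌈7.137⌉ = 8 payments; the last is £419.83.
Total paid = 7·£3,045.00 + £419.83 = £21,734.83.
Total interest = total paid − principal = £21,734.83 − £20,310.00 = £1,424.83.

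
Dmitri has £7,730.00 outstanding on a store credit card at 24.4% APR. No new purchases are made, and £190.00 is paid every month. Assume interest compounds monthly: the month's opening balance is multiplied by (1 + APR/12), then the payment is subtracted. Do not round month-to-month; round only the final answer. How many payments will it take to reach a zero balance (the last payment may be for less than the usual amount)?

88 payments

Monthly rate r = 24.4%/12 = 2.03333% = 0.0203333.
Recurrence: B ← B·(1+r) − £190.00.
Month 1: interest £157.18; balance after payment £7,697.18.
Month 2: interest £156.51; balance after payment £7,663.69.
Closed form: n = −ln(1 − rB₀/P)/ln(1+r) = −ln(0.17275)/ln(1.02033) ≈ 87.230, so the balance reaches zero during payment 88.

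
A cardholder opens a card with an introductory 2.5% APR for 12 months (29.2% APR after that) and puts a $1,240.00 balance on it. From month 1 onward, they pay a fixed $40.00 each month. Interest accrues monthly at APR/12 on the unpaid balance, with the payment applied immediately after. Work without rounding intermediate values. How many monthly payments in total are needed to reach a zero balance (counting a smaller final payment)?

Promo months 1–12 at r₀ = 2.5%/12 = 0.00208333; months 13+ at r₁ = 29.2%/12 = 0.0243333.
After month 12: iterate B ← B·(1+r₀) − $40.00 for 12 months → $785.82.
Then at r₁ with $40.00/mo: n₂ = −ln(1 − r₁·B/P)/ln(1+r₁) ≈ 27.04 → 28 more payments.

40 months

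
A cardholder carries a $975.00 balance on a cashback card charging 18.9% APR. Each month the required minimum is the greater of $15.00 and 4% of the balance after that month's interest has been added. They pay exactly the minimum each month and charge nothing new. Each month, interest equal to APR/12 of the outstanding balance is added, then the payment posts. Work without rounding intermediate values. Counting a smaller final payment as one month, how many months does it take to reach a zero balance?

Monthly rate r = 18.9%/12 = 1.575% = 0.01575.
While 4% of the post-interest balance exceeds $15.00, each month B ← (B·(1+r))·(1 − 0.04), i.e. B shrinks by the factor (1+r)·0.96 = 0.97512.
This holds for months 1–39. Entering month 40 the balance is $364.98; 4% of the post-interest balance is now below $15.00, so the flat $15.00 minimum applies from here.
From month 40 a fixed $15.00 at rate r clears $364.98 in 31 more payments. Total: 39 + 31 = 70 months.

70 months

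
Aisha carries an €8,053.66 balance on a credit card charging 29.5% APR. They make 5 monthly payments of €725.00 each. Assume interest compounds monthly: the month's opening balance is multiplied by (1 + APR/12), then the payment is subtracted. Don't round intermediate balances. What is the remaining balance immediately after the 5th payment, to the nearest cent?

€5,285.81

Monthly rate r = 29.5%/12 = 2.45833% = 0.0245833.
Each month: B ← B·(1+r) − €725.00.
Month 1: interest €197.99; balance after payment €7,526.65.
Month 2: interest €185.03; balance after payment €6,986.68.
Month 3: interest €171.76; balance after payment €6,433.43.
Month 4: interest €158.16; balance after payment €5,866.59.
Month 5: interest €144.22; balance after payment €5,285.81.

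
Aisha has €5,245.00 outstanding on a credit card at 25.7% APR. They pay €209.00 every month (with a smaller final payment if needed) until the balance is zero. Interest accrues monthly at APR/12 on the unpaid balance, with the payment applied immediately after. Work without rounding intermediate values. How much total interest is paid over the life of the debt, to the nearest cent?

€2,360.16

Monthly rate r = 25.7%/12 = 2.14167% = 0.0214167.
Payoff takes n = ⌈−ln(1 − rB₀/P)/ln(1+r)⌉ = ⌈36.386⌉ = 37 payments; the last is €81.16.
Total paid = 36·€209.00 + €81.16 = €7,605.16.
Total interest = total paid − principal = €7,605.16 − €5,245.00 = €2,360.16.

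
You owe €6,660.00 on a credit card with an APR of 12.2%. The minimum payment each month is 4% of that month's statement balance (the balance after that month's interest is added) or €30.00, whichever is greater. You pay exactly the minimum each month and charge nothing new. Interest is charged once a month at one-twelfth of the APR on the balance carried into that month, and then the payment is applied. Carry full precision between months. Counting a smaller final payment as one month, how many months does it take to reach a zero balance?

101 months

Monthly rate r = 12.2%/12 = 1.01667% = 0.0101667.
While 4% of the post-interest balance exceeds €30.00, each month B ← (B·(1+r))·(1 − 0.04), i.e. B shrinks by the factor (1+r)·0.96 = 0.96976.
This holds for months 1–72. Entering month 73 the balance is €729.96; 4% of the post-interest balance is now below €30.00, so the flat €30.00 minimum applies from here.
From month 73 a fixed €30.00 at rate r clears €729.96 in 29 more payments. Total: 72 + 29 = 101 months.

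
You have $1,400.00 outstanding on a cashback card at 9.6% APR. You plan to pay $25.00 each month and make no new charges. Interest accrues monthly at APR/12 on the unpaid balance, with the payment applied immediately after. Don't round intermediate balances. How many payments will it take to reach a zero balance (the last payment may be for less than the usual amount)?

75 months

Monthly rate r = 9.6%/12 = 0.8% = 0.008.
Recurrence: B ← B·(1+r) − $25.00.
Month 1: interest $11.20; balance after payment $1,386.20.
Month 2: interest $11.09; balance after payment $1,372.29.
Closed form: n = −ln(1 − rB₀/P)/ln(1+r) = −ln(0.552)/ln(1.008) ≈ 74.573, so the balance reaches zero during payment 75.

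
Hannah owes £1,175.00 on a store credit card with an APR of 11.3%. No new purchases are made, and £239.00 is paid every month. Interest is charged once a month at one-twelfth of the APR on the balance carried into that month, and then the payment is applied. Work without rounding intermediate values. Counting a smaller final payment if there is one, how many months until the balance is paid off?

Monthly rate r = 11.3%/12 = 0.941667% = 0.00941667.
Recurrence: B ← B·(1+r) − £239.00.
Month 1: interest £11.06; balance after payment £947.06.
Month 2: interest £8.92; balance after payment £716.98.
Month 3: interest £6.75; balance after payment £484.73.
Month 4: interest £4.56; balance after payment £250.30.
Month 5: interest £2.36; balance after payment £13.66.
Month 6: interest £0.13; balance after payment £0.00.

6 payments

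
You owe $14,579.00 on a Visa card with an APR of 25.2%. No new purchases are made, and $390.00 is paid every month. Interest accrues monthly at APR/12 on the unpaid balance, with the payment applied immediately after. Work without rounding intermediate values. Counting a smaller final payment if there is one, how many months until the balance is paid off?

Monthly rate r = 25.2%/12 = 2.1% = 0.021.
Recurrence: B ← B·(1+r) − $390.00.
Month 1: interest $306.16; balance after payment $14,495.16.
Month 2: interest $304.40; balance after payment $14,409.56.
Closed form: n = −ln(1 − rB₀/P)/ln(1+r) = −ln(0.21498)/ln(1.021) ≈ 73.967, so the balance reaches zero during payment 74.

74 months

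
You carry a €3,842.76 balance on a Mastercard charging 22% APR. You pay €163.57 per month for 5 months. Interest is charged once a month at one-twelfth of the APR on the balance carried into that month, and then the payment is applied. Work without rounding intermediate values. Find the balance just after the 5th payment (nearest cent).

€3,359.78

Monthly rate r = 22%/12 = 1.83333% = 0.0183333.
Each month: B ← B·(1+r) − €163.57.
Month 1: interest €70.45; balance after payment €3,749.64.
Month 2: interest €68.74; balance after payment €3,654.81.
Month 3: interest €67.00; balance after payment €3,558.25.
Month 4: interest €65.23; balance after payment €3,459.91.
Month 5: interest €63.43; balance after payment €3,359.78.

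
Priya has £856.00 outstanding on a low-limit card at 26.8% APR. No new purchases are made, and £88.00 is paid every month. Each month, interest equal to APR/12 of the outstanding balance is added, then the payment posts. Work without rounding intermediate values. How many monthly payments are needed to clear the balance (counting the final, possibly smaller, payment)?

12 payments

Monthly rate r = 26.8%/12 = 2.23333% = 0.0223333.
Recurrence: B ← B·(1+r) − £88.00.
Month 1: interest £19.12; balance after payment £787.12.
Month 2: interest £17.58; balance after payment £716.70.
Closed form: n = −ln(1 − rB₀/P)/ln(1+r) = −ln(0.78276)/ln(1.02233) ≈ 11.089, so the balance reaches zero during payment 12.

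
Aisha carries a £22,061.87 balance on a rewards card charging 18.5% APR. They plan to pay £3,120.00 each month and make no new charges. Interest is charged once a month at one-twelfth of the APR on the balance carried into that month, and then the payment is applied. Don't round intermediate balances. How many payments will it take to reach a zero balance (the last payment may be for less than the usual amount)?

8 months

Monthly rate r = 18.5%/12 = 1.54167% = 0.0154167.
Recurrence: B ← B·(1+r) − £3,120.00.
Month 1: interest £340.12; balance after payment £19,281.99.
Month 2: interest £297.26; balance after payment £16,459.25.
Closed form: n = −ln(1 − rB₀/P)/ln(1+r) = −ln(0.89099)/ln(1.01542) ≈ 7.545, so the balance reaches zero during payment 8.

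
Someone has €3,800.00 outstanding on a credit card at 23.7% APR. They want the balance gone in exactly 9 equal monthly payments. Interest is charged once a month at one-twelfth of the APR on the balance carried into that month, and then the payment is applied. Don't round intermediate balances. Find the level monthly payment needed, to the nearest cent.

€465.00

Monthly rate r = 23.7%/12 = 1.975% = 0.01975.
Level-payment amortization: P = B₀·r / (1 − (1+r)^(−n)) = 3800.00·0.01975 / (1 − 1.01975^(−9)).
Denominator 1 − (1+r)^(−9) = 0.161396686.
P = 75.05 / 0.161396686 ≈ 465.00.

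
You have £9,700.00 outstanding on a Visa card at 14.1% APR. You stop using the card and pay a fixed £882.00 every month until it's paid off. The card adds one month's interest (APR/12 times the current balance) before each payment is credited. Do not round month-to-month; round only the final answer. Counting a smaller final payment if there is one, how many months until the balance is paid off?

Monthly rate r = 14.1%/12 = 1.175% = 0.01175.
Recurrence: B ← B·(1+r) − £882.00.
Month 1: interest £113.97; balance after payment £8,931.98.
Month 2: interest £104.95; balance after payment £8,154.93.
Closed form: n = −ln(1 − rB₀/P)/ln(1+r) = −ln(0.87078)/ln(1.01175) ≈ 11.845, so the balance reaches zero during payment 12.

12 payments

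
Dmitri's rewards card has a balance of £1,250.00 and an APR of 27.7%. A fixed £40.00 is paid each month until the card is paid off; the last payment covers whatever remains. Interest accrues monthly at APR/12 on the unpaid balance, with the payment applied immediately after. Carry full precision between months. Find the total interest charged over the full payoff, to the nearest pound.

£990

Monthly rate r = 27.7%/12 = 2.30833% = 0.0230833.
Payoff takes n = ⌈−ln(1 − rB₀/P)/ln(1+r)⌉ = ⌈55.993⌉ = 56 payments; the last is £39.72.
Total paid = 55·£40.00 + £39.72 = £2,239.72.
Total interest = total paid − principal = £2,239.72 − £1,250.00 = £989.72.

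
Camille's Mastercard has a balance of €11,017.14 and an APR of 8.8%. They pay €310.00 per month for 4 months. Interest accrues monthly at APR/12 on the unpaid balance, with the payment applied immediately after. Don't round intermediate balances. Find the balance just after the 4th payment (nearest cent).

Monthly rate r = 8.8%/12 = 0.733333% = 0.00733333.
Each month: B ← B·(1+r) − €310.00.
Month 1: interest €80.79; balance after payment €10,787.93.
Month 2: interest €79.11; balance after payment €10,557.04.
Month 3: interest €77.42; balance after payment €10,324.46.
Month 4: interest €75.71; balance after payment €10,090.17.

€10,090.17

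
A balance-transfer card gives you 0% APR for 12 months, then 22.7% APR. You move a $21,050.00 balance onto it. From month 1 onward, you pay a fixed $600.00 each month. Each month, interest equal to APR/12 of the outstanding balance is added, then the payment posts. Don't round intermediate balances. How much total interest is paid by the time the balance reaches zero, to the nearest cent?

Promo months 1–12 at r₀ = 0%/12 = 0; months 13+ at r₁ = 22.7%/12 = 0.0189167.
After month 12 (no interest yet): B = $21,050.00 − 12·$600.00 = $13,850.00.
Then at r₁ with $600.00/mo: n₂ = −ln(1 − r₁·B/P)/ln(1+r₁) ≈ 30.62 → 31 more payments.
Total paid = 42·$600.00 + $375.03 = $25,575.03; interest = $25,575.03 − $21,050.00 = $4,525.03.

$4,525.03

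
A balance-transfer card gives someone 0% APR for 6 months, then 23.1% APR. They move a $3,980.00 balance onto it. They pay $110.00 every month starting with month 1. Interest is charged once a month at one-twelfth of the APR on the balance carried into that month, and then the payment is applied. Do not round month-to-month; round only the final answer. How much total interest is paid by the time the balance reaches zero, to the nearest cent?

Promo months 1–6 at r₀ = 0%/12 = 0; months 7+ at r₁ = 23.1%/12 = 0.01925.
After month 6 (no interest yet): B = $3,980.00 − 6·$110.00 = $3,320.00.
Then at r₁ with $110.00/mo: n₂ = −ln(1 − r₁·B/P)/ln(1+r₁) ≈ 45.62 → 46 more payments.
Total paid = 51·$110.00 + $68.71 = $5,678.71; interest = $5,678.71 − $3,980.00 = $1,698.71.

$1,698.71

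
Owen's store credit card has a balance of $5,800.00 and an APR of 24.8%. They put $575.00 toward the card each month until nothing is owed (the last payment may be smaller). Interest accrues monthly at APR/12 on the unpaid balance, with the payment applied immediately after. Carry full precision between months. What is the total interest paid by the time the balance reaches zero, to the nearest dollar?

Monthly rate r = 24.8%/12 = 2.06667% = 0.0206667.
Payoff takes n = ⌈−ln(1 − rB₀/P)/ln(1+r)⌉ = ⌈11.428⌉ = 12 payments; the last is $247.78.
Total paid = 11·$575.00 + $247.78 = $6,572.78.
Total interest = total paid − principal = $6,572.78 − $5,800.00 = $772.78.

$773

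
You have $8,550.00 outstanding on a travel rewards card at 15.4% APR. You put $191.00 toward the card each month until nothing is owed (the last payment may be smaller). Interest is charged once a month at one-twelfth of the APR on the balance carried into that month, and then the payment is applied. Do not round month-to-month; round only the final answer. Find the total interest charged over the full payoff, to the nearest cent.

Monthly rate r = 15.4%/12 = 1.28333% = 0.0128333.
Payoff takes n = ⌈−ln(1 − rB₀/P)/ln(1+r)⌉ = ⌈67.006⌉ = 68 payments; the last is $1.09.
Total paid = 67·$191.00 + $1.09 = $12,798.09.
Total interest = total paid − principal = $12,798.09 − $8,550.00 = $4,248.09.

$4,248.09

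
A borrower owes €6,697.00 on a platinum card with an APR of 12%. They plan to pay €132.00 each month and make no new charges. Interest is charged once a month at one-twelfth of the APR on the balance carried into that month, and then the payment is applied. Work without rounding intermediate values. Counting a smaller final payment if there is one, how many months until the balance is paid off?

Monthly rate r = 12%/12 = 1% = 0.01.
Recurrence: B ← B·(1+r) − €132.00.
Month 1: interest €66.97; balance after payment €6,631.97.
Month 2: interest €66.32; balance after payment €6,566.29.
Closed form: n = −ln(1 − rB₀/P)/ln(1+r) = −ln(0.49265)/ln(1.01) ≈ 71.149, so the balance reaches zero during payment 72.

72 payments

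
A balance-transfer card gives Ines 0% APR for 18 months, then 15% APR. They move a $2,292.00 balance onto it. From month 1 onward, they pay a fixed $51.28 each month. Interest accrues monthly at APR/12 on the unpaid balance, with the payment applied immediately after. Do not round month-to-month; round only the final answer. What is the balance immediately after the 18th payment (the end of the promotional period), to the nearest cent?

Promo months 1–18 at r₀ = 0%/12 = 0; months 19+ at r₁ = 15%/12 = 0.0125.
After month 18 (no interest yet): B = $2,292.00 − 18·$51.28 = $1,368.96.

$1,368.96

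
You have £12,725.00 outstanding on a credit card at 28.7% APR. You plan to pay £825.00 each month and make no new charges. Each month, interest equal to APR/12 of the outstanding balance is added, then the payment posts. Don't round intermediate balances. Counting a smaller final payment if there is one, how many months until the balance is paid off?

Monthly rate r = 28.7%/12 = 2.39167% = 0.0239167.
Recurrence: B ← B·(1+r) − £825.00.
Month 1: interest £304.34; balance after payment £12,204.34.
Month 2: interest £291.89; balance after payment £11,671.23.
Closed form: n = −ln(1 − rB₀/P)/ln(1+r) = −ln(0.6311)/ln(1.02392) ≈ 19.475, so the balance reaches zero during payment 20.

20 payments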